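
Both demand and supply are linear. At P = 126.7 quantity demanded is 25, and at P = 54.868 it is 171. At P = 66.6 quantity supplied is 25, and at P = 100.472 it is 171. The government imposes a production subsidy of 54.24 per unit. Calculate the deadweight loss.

Demand slope = (54.868 − 126.7)/(171 − 25) = −0.492, so P = 139 − 0.492Q.
Supply slope = (100.472 − 66.6)/(171 − 25) = 0.232, so P = 60.8 + 0.232Q.
Competitive equilibrium: 139 − 0.492Q = 60.8 + 0.232Q → Q* = 108.011, P* = 85.8586.
The subsidy lowers effective supply by 54.24: P = 6.56 + 0.232Q.
New quantity: 139 − 0.492Q = 6.56 + 0.232Q → Q' = 182.9282.
Overproduction ΔQ = 182.9282 − 108.011 = 74.9172; wedge = subsidy = 54.24.
The triangle = ½ × 74.9172 × 54.24 = 2031.75.

2031.75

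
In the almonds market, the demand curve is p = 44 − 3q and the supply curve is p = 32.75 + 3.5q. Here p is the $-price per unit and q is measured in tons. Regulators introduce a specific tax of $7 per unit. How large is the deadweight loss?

$3.77

Competitive equilibrium: 44 − 3q = 32.75 + 3.5q → q* = 1.7308, p* = 38.8077.
With the tax, the buyer price exceeds the seller price by 7: (44 − 3q) − (32.75 + 3.5q) = 7 → q' = 0.6538.
Δq = 1.7308 − 0.6538 = 1.077; the wedge equals the tax, 7.
DWL = ½ × 1.077 × 7 = $3.77.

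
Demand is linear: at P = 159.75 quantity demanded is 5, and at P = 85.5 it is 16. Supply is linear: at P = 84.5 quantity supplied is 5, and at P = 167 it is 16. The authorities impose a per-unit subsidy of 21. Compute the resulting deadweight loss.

15.47

Demand slope = (85.5 − 159.75)/(16 − 5) = −6.75, so P = 193.5 − 6.75Q.
Supply slope = (167 − 84.5)/(16 − 5) = 7.5, so P = 47 + 7.5Q.
Competitive equilibrium: 193.5 − 6.75Q = 47 + 7.5Q → Q* = 10.2807, P* = 124.1053.
The subsidy lowers effective supply by 21: P = 26 + 7.5Q.
New quantity: 193.5 − 6.75Q = 26 + 7.5Q → Q' = 11.7544.
Overproduction ΔQ = 11.7544 − 10.2807 = 1.4737; wedge = subsidy = 21.
The triangle = ½ × 1.4737 × 21 = 15.47.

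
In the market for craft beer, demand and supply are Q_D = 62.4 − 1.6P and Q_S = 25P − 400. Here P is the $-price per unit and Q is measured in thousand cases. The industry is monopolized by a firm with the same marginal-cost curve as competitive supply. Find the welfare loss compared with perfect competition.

$93.37 thousand

In inverse form: demand P = 39 − 0.625Q, supply P = 16 + 0.04Q.
Competitive equilibrium: 39 − 0.625Q = 16 + 0.04Q → Q* = 34.58647, P* = 17.38346.
Marginal revenue: MR = 39 − 1.25Q. Set MR = MC: 39 − 1.25Q = 16 + 0.04Q → Q_m = 17.82946.
Price P_m = 39 − 0.625·17.82946 = 27.85659; MC(Q_m) = 16 + 0.04·17.82946 = 16.71318.
Competitive Q* = 34.58647, so ΔQ = 16.75701; wedge = 27.85659 − 16.71318 = 11.14341.
The triangle = ½ × 16.75701 × 11.14341 = $93.37 thousand.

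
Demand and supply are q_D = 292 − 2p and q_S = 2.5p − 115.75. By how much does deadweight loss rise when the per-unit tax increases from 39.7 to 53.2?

In inverse form: demand p = 146 − 0.5q, supply p = 46.3 + 0.4q.
Competitive equilibrium: 146 − 0.5q = 46.3 + 0.4q → q* = 110.7778, p* = 90.6111.
For a per-unit tax t: Δq = t/0.9, so DWL = ½·t·(t/0.9) = t²/1.8.
At t = 39.7: DWL = 875.606. At t = 53.2: DWL = 1572.356.
Increase = 1572.356 − 875.606 = 696.75.

696.75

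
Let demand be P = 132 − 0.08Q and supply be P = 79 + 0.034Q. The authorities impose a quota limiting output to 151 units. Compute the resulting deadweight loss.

5616.83

Competitive equilibrium: 132 − 0.08Q = 79 + 0.034Q → Q* = 464.9123, P* = 94.807.
At Q = 151: demand price = 132 − 0.08·151 = 119.92; supply price = 79 + 0.034·151 = 84.134.
ΔQ = 464.9123 − 151 = 313.9123; wedge = 119.92 − 84.134 = 35.786.
DWL = ½ × 313.9123 × 35.786 = 5616.83.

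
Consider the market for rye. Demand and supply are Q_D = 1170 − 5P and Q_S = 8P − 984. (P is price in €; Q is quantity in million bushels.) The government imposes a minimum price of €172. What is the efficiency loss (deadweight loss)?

In inverse form: demand P = 234 − 0.2Q, supply P = 123 + 0.125Q.
Competitive equilibrium: 234 − 0.2Q = 123 + 0.125Q → Q* = 341.5385, P* = 165.6923.
At the floor P = 172, quantity demanded = (234 − 172)/0.2 = 310.
Sellers' marginal cost at Q' = 310: 123 + 0.125·310 = 161.75.
ΔQ = 341.5385 − 310 = 31.5385; wedge = 172 − 161.75 = 10.25.
DWL = ½ × 31.5385 × 10.25 = €161.63 million.

€161.63 million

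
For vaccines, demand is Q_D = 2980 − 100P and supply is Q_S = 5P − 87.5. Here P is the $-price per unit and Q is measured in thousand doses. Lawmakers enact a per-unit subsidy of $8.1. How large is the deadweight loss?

$156.21 thousand

In inverse form: demand P = 29.8 − 0.01Q, supply P = 17.5 + 0.2Q.
Competitive equilibrium: 29.8 − 0.01Q = 17.5 + 0.2Q → Q* = 58.5714, P* = 29.2143.
The subsidy lowers effective supply by 8.1: P = 9.4 + 0.2Q.
New quantity: 29.8 − 0.01Q = 9.4 + 0.2Q → Q' = 97.1429.
Overproduction ΔQ = 97.1429 − 58.5714 = 38.5715; wedge = subsidy = 8.1.
The triangle = ½ × 38.5715 × 8.1 = $156.21 thousand.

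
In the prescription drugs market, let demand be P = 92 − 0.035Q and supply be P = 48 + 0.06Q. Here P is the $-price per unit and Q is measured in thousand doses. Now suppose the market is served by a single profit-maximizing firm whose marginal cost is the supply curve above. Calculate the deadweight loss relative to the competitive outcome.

$738.59 thousand

Competitive equilibrium: 92 − 0.035Q = 48 + 0.06Q → Q* = 463.15789, P* = 75.78947.
Marginal revenue: MR = 92 − 0.07Q. Set MR = MC: 92 − 0.07Q = 48 + 0.06Q → Q_m = 338.46154.
Price P_m = 92 − 0.035·338.46154 = 80.15385; MC(Q_m) = 48 + 0.06·338.46154 = 68.30769.
Competitive Q* = 463.15789, so ΔQ = 124.69635; wedge = 80.15385 − 68.30769 = 11.84616.
DWL = ½ × 124.69635 × 11.84616 = $738.59 thousand.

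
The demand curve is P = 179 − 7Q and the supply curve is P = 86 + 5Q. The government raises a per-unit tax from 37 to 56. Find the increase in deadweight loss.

Competitive equilibrium: 179 − 7Q = 86 + 5Q → Q* = 7.75, P* = 124.75.
For a per-unit tax t: ΔQ = t/12, so DWL = ½·t·(t/12) = t²/24.
At t = 37: DWL = 57.042. At t = 56: DWL = 130.667.
Increase = 130.667 − 57.042 = 73.625.

73.625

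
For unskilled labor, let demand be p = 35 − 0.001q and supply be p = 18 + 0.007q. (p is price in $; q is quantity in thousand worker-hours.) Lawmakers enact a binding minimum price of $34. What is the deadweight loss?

Competitive equilibrium: 35 − 0.001q = 18 + 0.007q → q* = 2125, p* = 32.875.
At the floor p = 34, quantity demanded = (35 − 34)/0.001 = 1000.
Sellers' marginal cost at q' = 1000: 18 + 0.007·1000 = 25.
Δq = 2125 − 1000 = 1125; wedge = 34 − 25 = 9.
Welfare loss = ½ × 1125 × 9 = $5062.50 thousand.

$5062.50 thousand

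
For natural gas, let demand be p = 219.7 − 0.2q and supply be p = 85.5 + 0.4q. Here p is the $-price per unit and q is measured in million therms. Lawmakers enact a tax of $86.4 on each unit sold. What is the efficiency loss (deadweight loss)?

Competitive equilibrium: 219.7 − 0.2q = 85.5 + 0.4q → q* = 223.6667, p* = 174.9667.
With the tax, the buyer price exceeds the seller price by 86.4: (219.7 − 0.2q) − (85.5 + 0.4q) = 86.4 → q' = 79.6667.
Δq = 223.6667 − 79.6667 = 144; the wedge equals the tax, 86.4.
Welfare loss = ½ × 144 × 86.4 = $6220.80 million.

$6220.80 million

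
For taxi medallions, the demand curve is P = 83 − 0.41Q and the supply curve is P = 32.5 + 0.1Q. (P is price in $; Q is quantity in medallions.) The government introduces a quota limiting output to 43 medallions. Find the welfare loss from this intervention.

Competitive equilibrium: 83 − 0.41Q = 32.5 + 0.1Q → Q* = 99.0196, P* = 42.402.
At Q = 43: demand price = 83 − 0.41·43 = 65.37; supply price = 32.5 + 0.1·43 = 36.8.
ΔQ = 99.0196 − 43 = 56.0196; wedge = 65.37 − 36.8 = 28.57.
Deadweight loss = ½ × 56.0196 × 28.57 = $800.24.

$800.24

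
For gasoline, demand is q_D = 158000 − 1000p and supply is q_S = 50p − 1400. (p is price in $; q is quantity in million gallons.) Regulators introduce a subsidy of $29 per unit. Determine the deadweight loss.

$20023.81 million

In inverse form: demand p = 158 − 0.001q, supply p = 28 + 0.02q.
Competitive equilibrium: 158 − 0.001q = 28 + 0.02q → q* = 6190.4762, p* = 151.8095.
The subsidy lowers effective supply by 29: p = 0.02q − 1.
New quantity: 158 − 0.001q = 0.02q − 1 → q' = 7571.4286.
Overproduction Δq = 7571.4286 − 6190.4762 = 1380.9524; wedge = subsidy = 29.
Deadweight loss = ½ × 1380.9524 × 29 = $20023.81 million.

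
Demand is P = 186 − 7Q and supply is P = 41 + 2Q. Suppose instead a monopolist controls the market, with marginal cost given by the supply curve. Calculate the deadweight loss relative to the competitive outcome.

Competitive equilibrium: 186 − 7Q = 41 + 2Q → Q* = 16.1111, P* = 73.2222.
Marginal revenue: MR = 186 − 14Q. Set MR = MC: 186 − 14Q = 41 + 2Q → Q_m = 9.0625.
Price P_m = 186 − 7·9.0625 = 122.5625; MC(Q_m) = 41 + 2·9.0625 = 59.125.
Competitive Q* = 16.1111, so ΔQ = 7.0486; wedge = 122.5625 − 59.125 = 63.4375.
Welfare loss = ½ × 7.0486 × 63.4375 = 223.57.

223.57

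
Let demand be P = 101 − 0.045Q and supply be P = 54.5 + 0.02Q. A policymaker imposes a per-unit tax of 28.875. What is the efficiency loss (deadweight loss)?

Competitive equilibrium: 101 − 0.045Q = 54.5 + 0.02Q → Q* = 715.3846, P* = 68.8077.
With the tax, the buyer price exceeds the seller price by 28.875: (101 − 0.045Q) − (54.5 + 0.02Q) = 28.875 → Q' = 271.1538.
ΔQ = 715.3846 − 271.1538 = 444.2308; the wedge equals the tax, 28.875.
Deadweight loss = ½ × 444.2308 × 28.875 = 6413.58.

6413.58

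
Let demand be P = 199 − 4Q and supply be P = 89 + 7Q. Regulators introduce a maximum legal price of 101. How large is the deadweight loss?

Competitive equilibrium: 199 − 4Q = 89 + 7Q → Q* = 10, P* = 159.
At the ceiling P = 101, quantity supplied = (101 − 89)/7 = 1.7143.
Willingness to pay at Q' = 1.7143: 199 − 4·1.7143 = 192.1428.
ΔQ = 10 − 1.7143 = 8.2857; wedge = 192.1428 − 101 = 91.1428.
DWL = ½ × 8.2857 × 91.1428 = 377.59.

377.59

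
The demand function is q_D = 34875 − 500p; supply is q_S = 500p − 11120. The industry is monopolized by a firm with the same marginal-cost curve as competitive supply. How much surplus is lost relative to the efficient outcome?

In inverse form: demand p = 69.75 − 0.002q, supply p = 22.24 + 0.002q.
Competitive equilibrium: 69.75 − 0.002q = 22.24 + 0.002q → q* = 11877.5, p* = 45.995.
Marginal revenue: MR = 69.75 − 0.004q. Set MR = MC: 69.75 − 0.004q = 22.24 + 0.002q → q_m = 7918.333333.
Price p_m = 69.75 − 0.002·7918.333333 = 53.913333; MC(q_m) = 22.24 + 0.002·7918.333333 = 38.076667.
Competitive q* = 11877.5, so Δq = 3959.166667; wedge = 53.913333 − 38.076667 = 15.836666.
The triangle = ½ × 3959.166667 × 15.836666 = 31350.

31350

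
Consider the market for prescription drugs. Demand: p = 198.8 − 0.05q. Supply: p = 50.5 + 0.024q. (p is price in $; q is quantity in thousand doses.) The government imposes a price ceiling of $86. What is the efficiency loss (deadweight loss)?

$10193.75 thousand

Competitive equilibrium: 198.8 − 0.05q = 50.5 + 0.024q → q* = 2004.05405, p* = 98.5973.
At the ceiling p = 86, quantity supplied = (86 − 50.5)/0.024 = 1479.16667.
Willingness to pay at q' = 1479.16667: 198.8 − 0.05·1479.16667 = 124.84167.
Δq = 2004.05405 − 1479.16667 = 524.88738; wedge = 124.84167 − 86 = 38.84167.
Deadweight loss = ½ × 524.88738 × 38.84167 = $10193.75 thousand.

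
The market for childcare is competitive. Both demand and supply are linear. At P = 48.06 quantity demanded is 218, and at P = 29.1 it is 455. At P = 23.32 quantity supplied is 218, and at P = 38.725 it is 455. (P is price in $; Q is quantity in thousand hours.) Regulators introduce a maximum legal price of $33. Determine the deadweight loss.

$34.13 thousand

Demand slope = (29.1 − 48.06)/(455 − 218) = −0.08, so P = 65.5 − 0.08Q.
Supply slope = (38.725 − 23.32)/(455 − 218) = 0.065, so P = 9.15 + 0.065Q.
Competitive equilibrium: 65.5 − 0.08Q = 9.15 + 0.065Q → Q* = 388.6207, P* = 34.4103.
At the ceiling P = 33, quantity supplied = (33 − 9.15)/0.065 = 366.9231.
Willingness to pay at Q' = 366.9231: 65.5 − 0.08·366.9231 = 36.1462.
ΔQ = 388.6207 − 366.9231 = 21.6976; wedge = 36.1462 − 33 = 3.1462.
The triangle = ½ × 21.6976 × 3.1462 = $34.13 thousand.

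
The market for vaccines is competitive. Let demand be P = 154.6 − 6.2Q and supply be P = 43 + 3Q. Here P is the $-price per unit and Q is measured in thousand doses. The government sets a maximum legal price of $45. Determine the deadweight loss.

Competitive equilibrium: 154.6 − 6.2Q = 43 + 3Q → Q* = 12.1304, P* = 79.3913.
At the ceiling P = 45, quantity supplied = (45 − 43)/3 = 0.6667.
Willingness to pay at Q' = 0.6667: 154.6 − 6.2·0.6667 = 150.4665.
ΔQ = 12.1304 − 0.6667 = 11.4637; wedge = 150.4665 − 45 = 105.4665.
The triangle = ½ × 11.4637 × 105.4665 = $604.52 thousand.

$604.52 thousand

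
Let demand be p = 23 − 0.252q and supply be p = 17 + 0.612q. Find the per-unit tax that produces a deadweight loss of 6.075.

3.24

Competitive equilibrium: 23 − 0.252q = 17 + 0.612q → q* = 6.9444, p* = 21.25.
A tax t gives Δq = t/0.864 and wedge t, so DWL = t²/1.728.
t²/1.728 = 6.075 → t² = 10.4976 → t = 3.24.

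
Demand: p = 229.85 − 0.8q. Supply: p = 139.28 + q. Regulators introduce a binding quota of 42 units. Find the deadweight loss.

62.25

Competitive equilibrium: 229.85 − 0.8q = 139.28 + q → q* = 50.3167, p* = 189.5967.
At q = 42: demand price = 229.85 − 0.8·42 = 196.25; supply price = 139.28 + 1·42 = 181.28.
Δq = 50.3167 − 42 = 8.3167; wedge = 196.25 − 181.28 = 14.97.
The triangle = ½ × 8.3167 × 14.97 = 62.25.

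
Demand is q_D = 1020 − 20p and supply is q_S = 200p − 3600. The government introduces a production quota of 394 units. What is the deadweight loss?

In inverse form: demand p = 51 − 0.05q, supply p = 18 + 0.005q.
Competitive equilibrium: 51 − 0.05q = 18 + 0.005q → q* = 600, p* = 21.
At q = 394: demand price = 51 − 0.05·394 = 31.3; supply price = 18 + 0.005·394 = 19.97.
Δq = 600 − 394 = 206; wedge = 31.3 − 19.97 = 11.33.
Welfare loss = ½ × 206 × 11.33 = 1166.99.

1166.99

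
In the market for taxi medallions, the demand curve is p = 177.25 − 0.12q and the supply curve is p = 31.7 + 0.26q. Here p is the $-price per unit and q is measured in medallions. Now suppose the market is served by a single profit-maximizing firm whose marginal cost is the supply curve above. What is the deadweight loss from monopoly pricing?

Competitive equilibrium: 177.25 − 0.12q = 31.7 + 0.26q → q* = 383.02632, p* = 131.28684.
Marginal revenue: MR = 177.25 − 0.24q. Set MR = MC: 177.25 − 0.24q = 31.7 + 0.26q → q_m = 291.1.
Price p_m = 177.25 − 0.12·291.1 = 142.318; MC(q_m) = 31.7 + 0.26·291.1 = 107.386.
Competitive q* = 383.02632, so Δq = 91.92632; wedge = 142.318 − 107.386 = 34.932.
The triangle = ½ × 91.92632 × 34.932 = $1605.59.

$1605.59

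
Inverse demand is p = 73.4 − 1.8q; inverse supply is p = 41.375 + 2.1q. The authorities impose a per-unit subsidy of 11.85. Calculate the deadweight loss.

18

Competitive equilibrium: 73.4 − 1.8q = 41.375 + 2.1q → q* = 8.2115, p* = 58.6192.
The subsidy lowers effective supply by 11.85: p = 29.525 + 2.1q.
New quantity: 73.4 − 1.8q = 29.525 + 2.1q → q' = 11.25.
Overproduction Δq = 11.25 − 8.2115 = 3.0385; wedge = subsidy = 11.85.
DWL = ½ × 3.0385 × 11.85 = 18.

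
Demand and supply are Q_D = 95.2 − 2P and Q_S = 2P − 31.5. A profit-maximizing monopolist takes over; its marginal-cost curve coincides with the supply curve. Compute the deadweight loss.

56.36

In inverse form: demand P = 47.6 − 0.5Q, supply P = 15.75 + 0.5Q.
Competitive equilibrium: 47.6 − 0.5Q = 15.75 + 0.5Q → Q* = 31.85, P* = 31.675.
Marginal revenue: MR = 47.6 − Q. Set MR = MC: 47.6 − Q = 15.75 + 0.5Q → Q_m = 21.2333.
Price P_m = 47.6 − 0.5·21.2333 = 36.9834; MC(Q_m) = 15.75 + 0.5·21.2333 = 26.3667.
Competitive Q* = 31.85, so ΔQ = 10.6167; wedge = 36.9834 − 26.3667 = 10.6167.
Welfare loss = ½ × 10.6167 × 10.6167 = 56.36.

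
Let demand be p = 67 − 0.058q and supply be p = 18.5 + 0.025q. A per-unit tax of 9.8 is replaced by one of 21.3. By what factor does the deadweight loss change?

4.724

Competitive equilibrium: 67 − 0.058q = 18.5 + 0.025q → q* = 584.3373, p* = 33.1084.
For a per-unit tax t: Δq = t/0.083, so DWL = ½·t·(t/0.083) = t²/0.166.
At t = 9.8: DWL = 578.554. At t = 21.3: DWL = 2733.072.
Ratio = (21.3/9.8)² = 4.724.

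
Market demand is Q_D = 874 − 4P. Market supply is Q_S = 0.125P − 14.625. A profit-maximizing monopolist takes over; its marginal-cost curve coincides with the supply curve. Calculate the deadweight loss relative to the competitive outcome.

0.54

In inverse form: demand P = 218.5 − 0.25Q, supply P = 117 + 8Q.
Competitive equilibrium: 218.5 − 0.25Q = 117 + 8Q → Q* = 12.303, P* = 215.4242.
Marginal revenue: MR = 218.5 − 0.5Q. Set MR = MC: 218.5 − 0.5Q = 117 + 8Q → Q_m = 11.9412.
Price P_m = 218.5 − 0.25·11.9412 = 215.5147; MC(Q_m) = 117 + 8·11.9412 = 212.5296.
Competitive Q* = 12.303, so ΔQ = 0.3618; wedge = 215.5147 − 212.5296 = 2.9851.
The triangle = ½ × 0.3618 × 2.9851 = 0.54.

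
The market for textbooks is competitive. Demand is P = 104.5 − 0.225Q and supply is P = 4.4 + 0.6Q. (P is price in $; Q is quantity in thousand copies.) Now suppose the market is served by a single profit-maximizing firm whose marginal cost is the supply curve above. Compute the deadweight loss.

$278.85 thousand

Competitive equilibrium: 104.5 − 0.225Q = 4.4 + 0.6Q → Q* = 121.3333, P* = 77.2.
Marginal revenue: MR = 104.5 − 0.45Q. Set MR = MC: 104.5 − 0.45Q = 4.4 + 0.6Q → Q_m = 95.3333.
Price P_m = 104.5 − 0.225·95.3333 = 83.05; MC(Q_m) = 4.4 + 0.6·95.3333 = 61.6.
Competitive Q* = 121.3333, so ΔQ = 26; wedge = 83.05 − 61.6 = 21.45.
Welfare loss = ½ × 26 × 21.45 = $278.85 thousand.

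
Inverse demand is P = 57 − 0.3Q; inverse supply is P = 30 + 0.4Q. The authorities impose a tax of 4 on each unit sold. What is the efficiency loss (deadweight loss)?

11.43

Competitive equilibrium: 57 − 0.3Q = 30 + 0.4Q → Q* = 38.5714, P* = 45.4286.
With the tax, the buyer price exceeds the seller price by 4: (57 − 0.3Q) − (30 + 0.4Q) = 4 → Q' = 32.8571.
ΔQ = 38.5714 − 32.8571 = 5.7143; the wedge equals the tax, 4.
Deadweight loss = ½ × 5.7143 × 4 = 11.43.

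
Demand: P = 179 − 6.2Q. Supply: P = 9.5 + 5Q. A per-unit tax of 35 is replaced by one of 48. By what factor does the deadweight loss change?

Competitive equilibrium: 179 − 6.2Q = 9.5 + 5Q → Q* = 15.1339, P* = 85.1696.
For a per-unit tax t: ΔQ = t/11.2, so DWL = ½·t·(t/11.2) = t²/22.4.
At t = 35: DWL = 54.6875. At t = 48: DWL = 102.857.
Ratio = (48/35)² = 1.881.

1.881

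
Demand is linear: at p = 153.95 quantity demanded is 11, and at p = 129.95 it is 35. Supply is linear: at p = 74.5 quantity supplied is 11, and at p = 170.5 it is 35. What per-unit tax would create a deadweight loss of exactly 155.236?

39.4

Demand slope = (129.95 − 153.95)/(35 − 11) = −1, so p = 164.95 − q.
Supply slope = (170.5 − 74.5)/(35 − 11) = 4, so p = 30.5 + 4q.
Competitive equilibrium: 164.95 − q = 30.5 + 4q → q* = 26.89, p* = 138.06.
A tax t gives Δq = t/5 and wedge t, so DWL = t²/10.
t²/10 = 155.236 → t² = 1552.36 → t = 39.4.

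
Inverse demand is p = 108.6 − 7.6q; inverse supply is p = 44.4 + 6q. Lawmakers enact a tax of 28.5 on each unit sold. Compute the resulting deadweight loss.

Competitive equilibrium: 108.6 − 7.6q = 44.4 + 6q → q* = 4.7206, p* = 72.7235.
With the tax, the buyer price exceeds the seller price by 28.5: (108.6 − 7.6q) − (44.4 + 6q) = 28.5 → q' = 2.625.
Δq = 4.7206 − 2.625 = 2.0956; the wedge equals the tax, 28.5.
DWL = ½ × 2.0956 × 28.5 = 29.86.

29.86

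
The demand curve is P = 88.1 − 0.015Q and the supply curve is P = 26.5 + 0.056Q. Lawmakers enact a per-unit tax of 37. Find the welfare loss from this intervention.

9640.85

Competitive equilibrium: 88.1 − 0.015Q = 26.5 + 0.056Q → Q* = 867.60563, P* = 75.08592.
With the tax, the buyer price exceeds the seller price by 37: (88.1 − 0.015Q) − (26.5 + 0.056Q) = 37 → Q' = 346.47887.
ΔQ = 867.60563 − 346.47887 = 521.12676; the wedge equals the tax, 37.
The triangle = ½ × 521.12676 × 37 = 9640.85.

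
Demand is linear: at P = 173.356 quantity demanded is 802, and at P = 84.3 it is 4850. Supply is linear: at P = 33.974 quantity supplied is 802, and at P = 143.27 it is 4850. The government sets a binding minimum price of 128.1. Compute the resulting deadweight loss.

15191.50

Demand slope = (84.3 − 173.356)/(4850 − 802) = −0.022, so P = 191 − 0.022Q.
Supply slope = (143.27 − 33.974)/(4850 − 802) = 0.027, so P = 12.32 + 0.027Q.
Competitive equilibrium: 191 − 0.022Q = 12.32 + 0.027Q → Q* = 3646.53061, P* = 110.77633.
At the floor P = 128.1, quantity demanded = (191 − 128.1)/0.022 = 2859.09091.
Sellers' marginal cost at Q' = 2859.09091: 12.32 + 0.027·2859.09091 = 89.51545.
ΔQ = 3646.53061 − 2859.09091 = 787.4397; wedge = 128.1 − 89.51545 = 38.58455.
Welfare loss = ½ × 787.4397 × 38.58455 = 15191.50.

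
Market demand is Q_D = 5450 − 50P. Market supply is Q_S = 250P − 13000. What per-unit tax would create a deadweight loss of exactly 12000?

24

In inverse form: demand P = 109 − 0.02Q, supply P = 52 + 0.004Q.
Competitive equilibrium: 109 − 0.02Q = 52 + 0.004Q → Q* = 2375, P* = 61.5.
A tax t gives ΔQ = t/0.024 and wedge t, so DWL = t²/0.048.
t²/0.048 = 12000 → t² = 576 → t = 24.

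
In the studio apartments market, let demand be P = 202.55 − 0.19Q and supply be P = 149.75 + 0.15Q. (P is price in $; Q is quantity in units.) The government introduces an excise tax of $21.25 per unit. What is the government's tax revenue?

$1971.875

Competitive equilibrium: 202.55 − 0.19Q = 149.75 + 0.15Q → Q* = 155.2941, P* = 173.0441.
With the tax, the buyer price exceeds the seller price by 21.25: (202.55 − 0.19Q) − (149.75 + 0.15Q) = 21.25 → Q' = 92.7941.
Tax revenue = 21.25 × 92.7941 = $1971.875.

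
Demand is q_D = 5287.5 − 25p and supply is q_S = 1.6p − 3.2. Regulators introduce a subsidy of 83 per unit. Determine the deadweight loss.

In inverse form: demand p = 211.5 − 0.04q, supply p = 2 + 0.625q.
Competitive equilibrium: 211.5 − 0.04q = 2 + 0.625q → q* = 315.0376, p* = 198.8985.
The subsidy lowers effective supply by 83: p = 0.625q − 81.
New quantity: 211.5 − 0.04q = 0.625q − 81 → q' = 439.8496.
Overproduction Δq = 439.8496 − 315.0376 = 124.812; wedge = subsidy = 83.
Welfare loss = ½ × 124.812 × 83 = 5179.70.

5179.70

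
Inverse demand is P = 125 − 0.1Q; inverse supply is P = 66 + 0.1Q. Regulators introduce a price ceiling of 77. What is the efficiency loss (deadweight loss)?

Competitive equilibrium: 125 − 0.1Q = 66 + 0.1Q → Q* = 295, P* = 95.5.
At the ceiling P = 77, quantity supplied = (77 − 66)/0.1 = 110.
Willingness to pay at Q' = 110: 125 − 0.1·110 = 114.
ΔQ = 295 − 110 = 185; wedge = 114 − 77 = 37.
The triangle = ½ × 185 × 37 = 3422.50.

3422.50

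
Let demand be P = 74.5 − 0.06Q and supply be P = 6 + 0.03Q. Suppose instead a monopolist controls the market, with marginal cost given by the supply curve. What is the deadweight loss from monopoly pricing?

Competitive equilibrium: 74.5 − 0.06Q = 6 + 0.03Q → Q* = 761.1111, P* = 28.8333.
Marginal revenue: MR = 74.5 − 0.12Q. Set MR = MC: 74.5 − 0.12Q = 6 + 0.03Q → Q_m = 456.6667.
Price P_m = 74.5 − 0.06·456.6667 = 47.1; MC(Q_m) = 6 + 0.03·456.6667 = 19.7.
Competitive Q* = 761.1111, so ΔQ = 304.4444; wedge = 47.1 − 19.7 = 27.4.
Deadweight loss = ½ × 304.4444 × 27.4 = 4170.89.

4170.89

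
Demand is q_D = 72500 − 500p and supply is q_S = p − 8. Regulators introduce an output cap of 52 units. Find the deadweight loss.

3596.47

In inverse form: demand p = 145 − 0.002q, supply p = 8 + q.
Competitive equilibrium: 145 − 0.002q = 8 + q → q* = 136.7265, p* = 144.7265.
At q = 52: demand price = 145 − 0.002·52 = 144.896; supply price = 8 + 1·52 = 60.
Δq = 136.7265 − 52 = 84.7265; wedge = 144.896 − 60 = 84.896.
Welfare loss = ½ × 84.7265 × 84.896 = 3596.47.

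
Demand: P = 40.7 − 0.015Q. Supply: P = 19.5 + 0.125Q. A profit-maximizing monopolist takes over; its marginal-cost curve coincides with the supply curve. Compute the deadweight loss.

15.03

Competitive equilibrium: 40.7 − 0.015Q = 19.5 + 0.125Q → Q* = 151.4286, P* = 38.4286.
Marginal revenue: MR = 40.7 − 0.03Q. Set MR = MC: 40.7 − 0.03Q = 19.5 + 0.125Q → Q_m = 136.7742.
Price P_m = 40.7 − 0.015·136.7742 = 38.6484; MC(Q_m) = 19.5 + 0.125·136.7742 = 36.5968.
Competitive Q* = 151.4286, so ΔQ = 14.6544; wedge = 38.6484 − 36.5968 = 2.0516.
The triangle = ½ × 14.6544 × 2.0516 = 15.03.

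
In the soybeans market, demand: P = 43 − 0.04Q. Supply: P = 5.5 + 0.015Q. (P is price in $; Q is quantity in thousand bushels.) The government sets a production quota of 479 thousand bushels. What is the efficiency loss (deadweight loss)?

Competitive equilibrium: 43 − 0.04Q = 5.5 + 0.015Q → Q* = 681.8182, P* = 15.7273.
At Q = 479: demand price = 43 − 0.04·479 = 23.84; supply price = 5.5 + 0.015·479 = 12.685.
ΔQ = 681.8182 − 479 = 202.8182; wedge = 23.84 − 12.685 = 11.155.
Welfare loss = ½ × 202.8182 × 11.155 = $1131.22 thousand.

$1131.22 thousand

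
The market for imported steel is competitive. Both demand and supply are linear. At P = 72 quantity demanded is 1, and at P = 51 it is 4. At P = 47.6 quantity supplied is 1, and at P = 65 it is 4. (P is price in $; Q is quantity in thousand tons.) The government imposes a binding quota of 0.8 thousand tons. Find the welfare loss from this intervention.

$28.39 thousand

Demand slope = (51 − 72)/(4 − 1) = −7, so P = 79 − 7Q.
Supply slope = (65 − 47.6)/(4 − 1) = 5.8, so P = 41.8 + 5.8Q.
Competitive equilibrium: 79 − 7Q = 41.8 + 5.8Q → Q* = 2.9063, P* = 58.6563.
At Q = 0.8: demand price = 79 − 7·0.8 = 73.4; supply price = 41.8 + 5.8·0.8 = 46.44.
ΔQ = 2.9063 − 0.8 = 2.1063; wedge = 73.4 − 46.44 = 26.96.
The triangle = ½ × 2.1063 × 26.96 = $28.39 thousand.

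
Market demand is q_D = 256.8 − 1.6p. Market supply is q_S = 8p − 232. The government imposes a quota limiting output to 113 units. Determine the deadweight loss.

1457.04

In inverse form: demand p = 160.5 − 0.625q, supply p = 29 + 0.125q.
Competitive equilibrium: 160.5 − 0.625q = 29 + 0.125q → q* = 175.3333, p* = 50.9167.
At q = 113: demand price = 160.5 − 0.625·113 = 89.875; supply price = 29 + 0.125·113 = 43.125.
Δq = 175.3333 − 113 = 62.3333; wedge = 89.875 − 43.125 = 46.75.
Welfare loss = ½ × 62.3333 × 46.75 = 1457.04.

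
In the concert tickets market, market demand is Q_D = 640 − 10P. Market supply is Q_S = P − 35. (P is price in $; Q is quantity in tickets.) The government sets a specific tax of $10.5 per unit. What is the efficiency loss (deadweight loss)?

In inverse form: demand P = 64 − 0.1Q, supply P = 35 + Q.
Competitive equilibrium: 64 − 0.1Q = 35 + Q → Q* = 26.3636, P* = 61.3636.
With the tax, the buyer price exceeds the seller price by 10.5: (64 − 0.1Q) − (35 + Q) = 10.5 → Q' = 16.8182.
ΔQ = 26.3636 − 16.8182 = 9.5454; the wedge equals the tax, 10.5.
Deadweight loss = ½ × 9.5454 × 10.5 = $50.11.

$50.11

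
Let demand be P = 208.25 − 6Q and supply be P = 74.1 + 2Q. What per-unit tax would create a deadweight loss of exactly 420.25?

82

Competitive equilibrium: 208.25 − 6Q = 74.1 + 2Q → Q* = 16.7688, P* = 107.6375.
A tax t gives ΔQ = t/8 and wedge t, so DWL = t²/16.
t²/16 = 420.25 → t² = 6724 → t = 82.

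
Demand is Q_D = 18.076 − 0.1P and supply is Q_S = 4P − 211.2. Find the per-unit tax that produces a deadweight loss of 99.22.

In inverse form: demand P = 180.76 − 10Q, supply P = 52.8 + 0.25Q.
Competitive equilibrium: 180.76 − 10Q = 52.8 + 0.25Q → Q* = 12.4839, P* = 55.921.
A tax t gives ΔQ = t/10.25 and wedge t, so DWL = t²/20.5.
t²/20.5 = 99.22 → t² = 2034.01 → t = 45.1.

45.1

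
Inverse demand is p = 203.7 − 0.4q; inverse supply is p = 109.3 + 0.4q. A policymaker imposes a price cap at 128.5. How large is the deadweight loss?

1960

Competitive equilibrium: 203.7 − 0.4q = 109.3 + 0.4q → q* = 118, p* = 156.5.
At the ceiling p = 128.5, quantity supplied = (128.5 − 109.3)/0.4 = 48.
Willingness to pay at q' = 48: 203.7 − 0.4·48 = 184.5.
Δq = 118 − 48 = 70; wedge = 184.5 − 128.5 = 56.
Welfare loss = ½ × 70 × 56 = 1960.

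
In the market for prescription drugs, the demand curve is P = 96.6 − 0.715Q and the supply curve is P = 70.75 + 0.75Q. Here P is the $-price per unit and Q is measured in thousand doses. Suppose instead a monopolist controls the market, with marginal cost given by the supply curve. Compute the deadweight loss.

$24.53 thousand

Competitive equilibrium: 96.6 − 0.715Q = 70.75 + 0.75Q → Q* = 17.6451, P* = 83.9838.
Marginal revenue: MR = 96.6 − 1.43Q. Set MR = MC: 96.6 − 1.43Q = 70.75 + 0.75Q → Q_m = 11.8578.
Price P_m = 96.6 − 0.715·11.8578 = 88.1217; MC(Q_m) = 70.75 + 0.75·11.8578 = 79.6434.
Competitive Q* = 17.6451, so ΔQ = 5.7873; wedge = 88.1217 − 79.6434 = 8.4783.
DWL = ½ × 5.7873 × 8.4783 = $24.53 thousand.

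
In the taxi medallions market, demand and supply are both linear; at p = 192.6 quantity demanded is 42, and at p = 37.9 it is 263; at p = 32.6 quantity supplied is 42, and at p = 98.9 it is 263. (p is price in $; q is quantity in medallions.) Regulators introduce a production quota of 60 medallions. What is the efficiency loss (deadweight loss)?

$10082

Demand slope = (37.9 − 192.6)/(263 − 42) = −0.7, so p = 222 − 0.7q.
Supply slope = (98.9 − 32.6)/(263 − 42) = 0.3, so p = 20 + 0.3q.
Competitive equilibrium: 222 − 0.7q = 20 + 0.3q → q* = 202, p* = 80.6.
At q = 60: demand price = 222 − 0.7·60 = 180; supply price = 20 + 0.3·60 = 38.
Δq = 202 − 60 = 142; wedge = 180 − 38 = 142.
The triangle = ½ × 142 × 142 = $10082.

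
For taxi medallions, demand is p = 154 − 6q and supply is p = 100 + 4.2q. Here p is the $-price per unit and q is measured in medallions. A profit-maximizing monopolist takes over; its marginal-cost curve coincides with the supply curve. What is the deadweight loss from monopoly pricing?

Competitive equilibrium: 154 − 6q = 100 + 4.2q → q* = 5.2941, p* = 122.2353.
Marginal revenue: MR = 154 − 12q. Set MR = MC: 154 − 12q = 100 + 4.2q → q_m = 3.3333.
Price p_m = 154 − 6·3.3333 = 134.0002; MC(q_m) = 100 + 4.2·3.3333 = 113.9999.
Competitive q* = 5.2941, so Δq = 1.9608; wedge = 134.0002 − 113.9999 = 20.0003.
The triangle = ½ × 1.9608 × 20.0003 = $19.61.

$19.61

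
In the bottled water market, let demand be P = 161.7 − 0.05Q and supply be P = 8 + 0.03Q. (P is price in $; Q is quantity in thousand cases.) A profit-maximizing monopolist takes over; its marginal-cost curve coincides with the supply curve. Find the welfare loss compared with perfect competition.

$21841.43 thousand

Competitive equilibrium: 161.7 − 0.05Q = 8 + 0.03Q → Q* = 1921.25, P* = 65.6375.
Marginal revenue: MR = 161.7 − 0.1Q. Set MR = MC: 161.7 − 0.1Q = 8 + 0.03Q → Q_m = 1182.3077.
Price P_m = 161.7 − 0.05·1182.3077 = 102.5846; MC(Q_m) = 8 + 0.03·1182.3077 = 43.4692.
Competitive Q* = 1921.25, so ΔQ = 738.9423; wedge = 102.5846 − 43.4692 = 59.1154.
Deadweight loss = ½ × 738.9423 × 59.1154 = $21841.43 thousand.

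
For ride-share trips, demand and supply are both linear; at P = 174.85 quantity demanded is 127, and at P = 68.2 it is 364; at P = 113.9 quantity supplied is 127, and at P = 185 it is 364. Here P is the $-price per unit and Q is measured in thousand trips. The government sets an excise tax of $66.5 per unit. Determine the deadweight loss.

Demand slope = (68.2 − 174.85)/(364 − 127) = −0.45, so P = 232 − 0.45Q.
Supply slope = (185 − 113.9)/(364 − 127) = 0.3, so P = 75.8 + 0.3Q.
Competitive equilibrium: 232 − 0.45Q = 75.8 + 0.3Q → Q* = 208.2667, P* = 138.28.
With the tax, the buyer price exceeds the seller price by 66.5: (232 − 0.45Q) − (75.8 + 0.3Q) = 66.5 → Q' = 119.6.
ΔQ = 208.2667 − 119.6 = 88.6667; the wedge equals the tax, 66.5.
DWL = ½ × 88.6667 × 66.5 = $2948.17 thousand.

$2948.17 thousand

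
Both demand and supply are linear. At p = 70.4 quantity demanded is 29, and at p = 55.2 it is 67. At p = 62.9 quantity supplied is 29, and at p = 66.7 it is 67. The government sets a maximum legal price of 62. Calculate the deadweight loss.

144

Demand slope = (55.2 − 70.4)/(67 − 29) = −0.4, so p = 82 − 0.4q.
Supply slope = (66.7 − 62.9)/(67 − 29) = 0.1, so p = 60 + 0.1q.
Competitive equilibrium: 82 − 0.4q = 60 + 0.1q → q* = 44, p* = 64.4.
At the ceiling p = 62, quantity supplied = (62 − 60)/0.1 = 20.
Willingness to pay at q' = 20: 82 − 0.4·20 = 74.
Δq = 44 − 20 = 24; wedge = 74 − 62 = 12.
Deadweight loss = ½ × 24 × 12 = 144.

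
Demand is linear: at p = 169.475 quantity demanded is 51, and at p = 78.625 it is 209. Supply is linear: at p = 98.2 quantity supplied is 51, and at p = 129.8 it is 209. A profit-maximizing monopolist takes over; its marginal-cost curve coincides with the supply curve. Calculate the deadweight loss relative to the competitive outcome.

Demand slope = (78.625 − 169.475)/(209 − 51) = −0.575, so p = 198.8 − 0.575q.
Supply slope = (129.8 − 98.2)/(209 − 51) = 0.2, so p = 88 + 0.2q.
Competitive equilibrium: 198.8 − 0.575q = 88 + 0.2q → q* = 142.96774, p* = 116.59355.
Marginal revenue: MR = 198.8 − 1.15q. Set MR = MC: 198.8 − 1.15q = 88 + 0.2q → q_m = 82.07407.
Price p_m = 198.8 − 0.575·82.07407 = 151.60741; MC(q_m) = 88 + 0.2·82.07407 = 104.41481.
Competitive q* = 142.96774, so Δq = 60.89367; wedge = 151.60741 − 104.41481 = 47.1926.
Deadweight loss = ½ × 60.89367 × 47.1926 = 1436.87.

1436.87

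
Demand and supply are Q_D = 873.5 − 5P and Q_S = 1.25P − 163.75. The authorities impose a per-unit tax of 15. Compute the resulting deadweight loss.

112.50

In inverse form: demand P = 174.7 − 0.2Q, supply P = 131 + 0.8Q.
Competitive equilibrium: 174.7 − 0.2Q = 131 + 0.8Q → Q* = 43.7, P* = 165.96.
With the tax, the buyer price exceeds the seller price by 15: (174.7 − 0.2Q) − (131 + 0.8Q) = 15 → Q' = 28.7.
ΔQ = 43.7 − 28.7 = 15; the wedge equals the tax, 15.
DWL = ½ × 15 × 15 = 112.50.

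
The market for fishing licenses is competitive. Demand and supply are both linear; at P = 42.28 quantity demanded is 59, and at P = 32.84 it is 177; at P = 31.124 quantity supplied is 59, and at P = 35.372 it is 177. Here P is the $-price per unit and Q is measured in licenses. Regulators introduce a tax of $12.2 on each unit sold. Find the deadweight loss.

Demand slope = (32.84 − 42.28)/(177 − 59) = −0.08, so P = 47 − 0.08Q.
Supply slope = (35.372 − 31.124)/(177 − 59) = 0.036, so P = 29 + 0.036Q.
Competitive equilibrium: 47 − 0.08Q = 29 + 0.036Q → Q* = 155.1724, P* = 34.5862.
With the tax, the buyer price exceeds the seller price by 12.2: (47 − 0.08Q) − (29 + 0.036Q) = 12.2 → Q' = 50.
ΔQ = 155.1724 − 50 = 105.1724; the wedge equals the tax, 12.2.
Deadweight loss = ½ × 105.1724 × 12.2 = $641.55.

$641.55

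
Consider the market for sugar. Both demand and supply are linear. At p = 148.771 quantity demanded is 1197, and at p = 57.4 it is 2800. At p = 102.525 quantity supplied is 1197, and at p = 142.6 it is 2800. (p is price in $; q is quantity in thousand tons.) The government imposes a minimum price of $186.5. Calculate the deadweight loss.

Demand slope = (57.4 − 148.771)/(2800 − 1197) = −0.057, so p = 217 − 0.057q.
Supply slope = (142.6 − 102.525)/(2800 − 1197) = 0.025, so p = 72.6 + 0.025q.
Competitive equilibrium: 217 − 0.057q = 72.6 + 0.025q → q* = 1760.97561, p* = 116.62439.
At the floor p = 186.5, quantity demanded = (217 − 186.5)/0.057 = 535.08772.
Sellers' marginal cost at q' = 535.08772: 72.6 + 0.025·535.08772 = 85.97719.
Δq = 1760.97561 − 535.08772 = 1225.88789; wedge = 186.5 − 85.97719 = 100.52281.
Deadweight loss = ½ × 1225.88789 × 100.52281 = $61614.85 thousand.

$61614.85 thousand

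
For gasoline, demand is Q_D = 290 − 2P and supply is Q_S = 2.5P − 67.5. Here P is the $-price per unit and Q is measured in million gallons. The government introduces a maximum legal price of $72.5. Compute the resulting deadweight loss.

$135.63 million

In inverse form: demand P = 145 − 0.5Q, supply P = 27 + 0.4Q.
Competitive equilibrium: 145 − 0.5Q = 27 + 0.4Q → Q* = 131.1111, P* = 79.4444.
At the ceiling P = 72.5, quantity supplied = (72.5 − 27)/0.4 = 113.75.
Willingness to pay at Q' = 113.75: 145 − 0.5·113.75 = 88.125.
ΔQ = 131.1111 − 113.75 = 17.3611; wedge = 88.125 − 72.5 = 15.625.
Deadweight loss = ½ × 17.3611 × 15.625 = $135.63 million.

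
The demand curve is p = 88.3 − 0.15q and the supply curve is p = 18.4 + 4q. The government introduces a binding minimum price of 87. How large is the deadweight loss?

Competitive equilibrium: 88.3 − 0.15q = 18.4 + 4q → q* = 16.8434, p* = 85.7735.
At the floor p = 87, quantity demanded = (88.3 − 87)/0.15 = 8.6667.
Sellers' marginal cost at q' = 8.6667: 18.4 + 4·8.6667 = 53.0668.
Δq = 16.8434 − 8.6667 = 8.1767; wedge = 87 − 53.0668 = 33.9332.
DWL = ½ × 8.1767 × 33.9332 = 138.73.

138.73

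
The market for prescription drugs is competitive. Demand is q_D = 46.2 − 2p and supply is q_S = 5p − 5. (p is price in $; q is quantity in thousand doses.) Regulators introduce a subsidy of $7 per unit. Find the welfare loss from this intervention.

In inverse form: demand p = 23.1 − 0.5q, supply p = 1 + 0.2q.
Competitive equilibrium: 23.1 − 0.5q = 1 + 0.2q → q* = 31.5714, p* = 7.3143.
The subsidy lowers effective supply by 7: p = 0.2q − 6.
New quantity: 23.1 − 0.5q = 0.2q − 6 → q' = 41.5714.
Overproduction Δq = 41.5714 − 31.5714 = 10; wedge = subsidy = 7.
Welfare loss = ½ × 10 × 7 = $35 thousand.

$35 thousand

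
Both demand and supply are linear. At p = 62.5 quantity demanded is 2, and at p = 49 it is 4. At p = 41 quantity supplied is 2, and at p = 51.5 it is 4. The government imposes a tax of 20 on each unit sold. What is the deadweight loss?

Demand slope = (49 − 62.5)/(4 − 2) = −6.75, so p = 76 − 6.75q.
Supply slope = (51.5 − 41)/(4 − 2) = 5.25, so p = 30.5 + 5.25q.
Competitive equilibrium: 76 − 6.75q = 30.5 + 5.25q → q* = 3.7917, p* = 50.4063.
With the tax, the buyer price exceeds the seller price by 20: (76 − 6.75q) − (30.5 + 5.25q) = 20 → q' = 2.125.
Δq = 3.7917 − 2.125 = 1.6667; the wedge equals the tax, 20.
DWL = ½ × 1.6667 × 20 = 16.67.

16.67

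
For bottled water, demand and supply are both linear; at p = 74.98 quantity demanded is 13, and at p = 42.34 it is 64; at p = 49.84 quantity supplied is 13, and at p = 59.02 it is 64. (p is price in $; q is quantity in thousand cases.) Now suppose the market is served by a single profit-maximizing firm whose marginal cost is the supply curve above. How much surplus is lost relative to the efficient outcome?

$150.17 thousand

Demand slope = (42.34 − 74.98)/(64 − 13) = −0.64, so p = 83.3 − 0.64q.
Supply slope = (59.02 − 49.84)/(64 − 13) = 0.18, so p = 47.5 + 0.18q.
Competitive equilibrium: 83.3 − 0.64q = 47.5 + 0.18q → q* = 43.6585, p* = 55.3585.
Marginal revenue: MR = 83.3 − 1.28q. Set MR = MC: 83.3 − 1.28q = 47.5 + 0.18q → q_m = 24.5205.
Price p_m = 83.3 − 0.64·24.5205 = 67.6069; MC(q_m) = 47.5 + 0.18·24.5205 = 51.9137.
Competitive q* = 43.6585, so Δq = 19.138; wedge = 67.6069 − 51.9137 = 15.6932.
Welfare loss = ½ × 19.138 × 15.6932 = $150.17 thousand.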